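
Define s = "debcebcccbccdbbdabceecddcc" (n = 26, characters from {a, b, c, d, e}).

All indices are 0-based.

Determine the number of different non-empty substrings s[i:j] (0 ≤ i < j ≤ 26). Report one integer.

rank | idx | suffix
   0 |  16 | abceecddcc
   1 |  13 | bbdabceecddcc
   2 |   5 | bcccbccdbbdabceecddcc
   3 |   9 | bccdbbdabceecddcc
   4 |   2 | bcebcccbccdbbdabceecddcc
   5 |  17 | bceecddcc
   6 |  14 | bdabceecddcc
   7 |  25 | c
   8 |   8 | cbccdbbdabceecddcc
   9 |  24 | cc
  10 |   7 | ccbccdbbdabceecddcc
  11 |   6 | cccbccdbbdabceecddcc
  12 |  10 | ccdbbdabceecddcc
  13 |  11 | cdbbdabceecddcc
  14 |  21 | cddcc
  15 |   3 | cebcccbccdbbdabceecddcc
  16 |  18 | ceecddcc
  17 |  15 | dabceecddcc
  18 |  12 | dbbdabceecddcc
  19 |  23 | dcc
  20 |  22 | ddcc
  21 |   0 | debcebcccbccdbbdabceecddcc
  22 |   4 | ebcccbccdbbdabceecddcc
  23 |   1 | ebcebcccbccdbbdabceecddcc
  24 |  20 | ecddcc
  25 |  19 | eecddcc

SA = [16, 13, 5, 9, 2, 17, 14, 25, 8, 24, 7, 6, 10, 11, 21, 3, 18, 15, 12, 23, 22, 0, 4, 1, 20, 19]
i: (SA[i-1],SA[i]) lcp shared
  1: (16,13) 0 ''
  2: (13,5) 1 'b'
  3: (5,9) 3 'bcc'
  4: (9,2) 2 'bc'
  5: (2,17) 3 'bce'
  6: (17,14) 1 'b'
  7: (14,25) 0 ''
  8: (25,8) 1 'c'
  9: (8,24) 1 'c'
  10: (24,7) 2 'cc'
  11: (7,6) 2 'cc'
  12: (6,10) 2 'cc'
  13: (10,11) 1 'c'
  14: (11,21) 2 'cd'
  15: (21,3) 1 'c'
  16: (3,18) 2 'ce'
  17: (18,15) 0 ''
  18: (15,12) 1 'd'
  19: (12,23) 1 'd'
  20: (23,22) 1 'd'
  21: (22,0) 1 'd'
  22: (0,4) 0 ''
  23: (4,1) 3 'ebc'
  24: (1,20) 1 'e'
  25: (20,19) 1 'e'

n(n+1)/2 = 26·27/2 = 351
Σ LCP = 0 + 0 + 1 + 3 + 2 + 3 + 1 + 0 + 1 + 1 + 2 + 2 + 2 + 1 + 2 + 1 + 2 + 0 + 1 + 1 + 1 + 1 + 0 + 3 + 1 + 1 = 33
distinct = 351 − 33 = 318

318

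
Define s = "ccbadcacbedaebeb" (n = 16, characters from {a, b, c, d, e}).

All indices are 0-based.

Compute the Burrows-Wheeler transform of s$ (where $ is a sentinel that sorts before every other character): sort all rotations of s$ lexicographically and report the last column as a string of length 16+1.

bcbdececdca$eabab

rank  rotation           last
    0  $ccbadcacbedaebeb  b
    1  acbedaebeb$ccbadc  c
    2  adcacbedaebeb$ccb  b
    3  aebeb$ccbadcacbed  d
    4  b$ccbadcacbedaebe  e
    5  badcacbedaebeb$cc  c
    6  beb$ccbadcacbedae  e
    7  bedaebeb$ccbadcac  c
    8  cacbedaebeb$ccbad  d
    9  cbadcacbedaebeb$c  c
   10  cbedaebeb$ccbadca  a
   11  ccbadcacbedaebeb$  $
   12  daebeb$ccbadcacbe  e
   13  dcacbedaebeb$ccba  a
   14  eb$ccbadcacbedaeb  b
   15  ebeb$ccbadcacbeda  a
   16  edaebeb$ccbadcacb  b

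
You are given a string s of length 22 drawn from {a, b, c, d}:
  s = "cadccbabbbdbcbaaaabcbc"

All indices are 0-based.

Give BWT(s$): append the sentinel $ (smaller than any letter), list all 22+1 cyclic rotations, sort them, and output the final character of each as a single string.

rank  rotation                 last
    0  $cadccbabbbdbcbaaaabcbc  c
    1  aaaabcbc$cadccbabbbdbcb  b
    2  aaabcbc$cadccbabbbdbcba  a
    3  aabcbc$cadccbabbbdbcbaa  a
    4  abbbdbcbaaaabcbc$cadccb  b
    5  abcbc$cadccbabbbdbcbaaa  a
    6  adccbabbbdbcbaaaabcbc$c  c
    7  baaaabcbc$cadccbabbbdbc  c
    8  babbbdbcbaaaabcbc$cadcc  c
    9  bbbdbcbaaaabcbc$cadccba  a
   10  bbdbcbaaaabcbc$cadccbab  b
   11  bc$cadccbabbbdbcbaaaabc  c
   12  bcbaaaabcbc$cadccbabbbd  d
   13  bcbc$cadccbabbbdbcbaaaa  a
   14  bdbcbaaaabcbc$cadccbabb  b
   15  c$cadccbabbbdbcbaaaabcb  b
   16  cadccbabbbdbcbaaaabcbc$  $
   17  cbaaaabcbc$cadccbabbbdb  b
   18  cbabbbdbcbaaaabcbc$cadc  c
   19  cbc$cadccbabbbdbcbaaaab  b
   20  ccbabbbdbcbaaaabcbc$cad  d
   21  dbcbaaaabcbc$cadccbabbb  b
   22  dccbabbbdbcbaaaabcbc$ca  a

cbaabacccabcdabb$bcbdba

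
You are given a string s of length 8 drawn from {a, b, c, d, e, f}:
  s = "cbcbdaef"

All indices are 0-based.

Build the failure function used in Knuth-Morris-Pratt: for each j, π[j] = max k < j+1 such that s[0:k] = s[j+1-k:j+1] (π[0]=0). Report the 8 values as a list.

π[0] = 0
j=1 s[j]='b': π[1]=0 (border '')
j=2 s[j]='c': π[2]=1 (border 'c')
j=3 s[j]='b': π[3]=2 (border 'cb')
j=4 s[j]='d': k: 2→0; π[4]=0 (border '')
j=5 s[j]='a': π[5]=0 (border '')
j=6 s[j]='e': π[6]=0 (border '')
j=7 s[j]='f': π[7]=0 (border '')

[0, 0, 1, 2, 0, 0, 0, 0]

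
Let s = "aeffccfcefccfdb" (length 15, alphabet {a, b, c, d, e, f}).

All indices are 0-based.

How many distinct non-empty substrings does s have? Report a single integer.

103

sorted suffixes:
  #0 SA[0]=0  'aeffccfcefccfdb'
  #1 SA[1]=14  'b'
  #2 SA[2]=4  'ccfcefccfdb'
  #3 SA[3]=10  'ccfdb'
  #4 SA[4]=7  'cefccfdb'
  #5 SA[5]=5  'cfcefccfdb'
  #6 SA[6]=11  'cfdb'
  #7 SA[7]=13  'db'
  #8 SA[8]=8  'efccfdb'
  #9 SA[9]=1  'effccfcefccfdb'
  #10 SA[10]=3  'fccfcefccfdb'
  #11 SA[11]=9  'fccfdb'
  #12 SA[12]=6  'fcefccfdb'
  #13 SA[13]=12  'fdb'
  #14 SA[14]=2  'ffccfcefccfdb'

SA = [0, 14, 4, 10, 7, 5, 11, 13, 8, 1, 3, 9, 6, 12, 2]
i: (SA[i-1],SA[i]) lcp shared
  1: (0,14) 0 ''
  2: (14,4) 0 ''
  3: (4,10) 3 'ccf'
  4: (10,7) 1 'c'
  5: (7,5) 1 'c'
  6: (5,11) 2 'cf'
  7: (11,13) 0 ''
  8: (13,8) 0 ''
  9: (8,1) 2 'ef'
  10: (1,3) 0 ''
  11: (3,9) 4 'fccf'
  12: (9,6) 2 'fc'
  13: (6,12) 1 'f'
  14: (12,2) 1 'f'

n(n+1)/2 = 15·16/2 = 120
Σ LCP = 0 + 0 + 0 + 3 + 1 + 1 + 2 + 0 + 0 + 2 + 0 + 4 + 2 + 1 + 1 = 17
distinct = 120 − 17 = 103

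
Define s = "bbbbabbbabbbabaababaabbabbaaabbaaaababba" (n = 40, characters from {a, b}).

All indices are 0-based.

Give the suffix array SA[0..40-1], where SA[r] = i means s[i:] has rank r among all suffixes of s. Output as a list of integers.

[39, 31, 32, 26, 14, 33, 27, 19, 12, 17, 15, 34, 36, 28, 23, 20, 8, 4, 38, 30, 25, 13, 18, 11, 16, 35, 22, 7, 3, 37, 29, 24, 10, 21, 6, 2, 9, 5, 1, 0]

rank | idx | suffix
   0 |  39 | a
   1 |  31 | aaaababba
   2 |  32 | aaababba
   3 |  26 | aaabbaaaababba
   4 |  14 | aababaabbabbaaabbaaaababba
   5 |  33 | aababba
   6 |  27 | aabbaaaababba
   7 |  19 | aabbabbaaabbaaaababba
   8 |  12 | abaababaabbabbaaabbaaaababba
   9 |  17 | abaabbabbaaabbaaaababba
  10 |  15 | ababaabbabbaaabbaaaababba
  11 |  34 | ababba
  12 |  36 | abba
  13 |  28 | abbaaaababba
  14 |  23 | abbaaabbaaaababba
  15 |  20 | abbabbaaabbaaaababba
  16 |   8 | abbbabaababaabbabbaaabbaaaababba
  17 |   4 | abbbabbbabaababaabbabbaaabbaaaababba
  18 |  38 | ba
  19 |  30 | baaaababba
  20 |  25 | baaabbaaaababba
  21 |  13 | baababaabbabbaaabbaaaababba
  22 |  18 | baabbabbaaabbaaaababba
  23 |  11 | babaababaabbabbaaabbaaaababba
  24 |  16 | babaabbabbaaabbaaaababba
  25 |  35 | babba
  26 |  22 | babbaaabbaaaababba
  27 |   7 | babbbabaababaabbabbaaabbaaaababba
  28 |   3 | babbbabbbabaababaabbabbaaabbaaaababba
  29 |  37 | bba
  30 |  29 | bbaaaababba
  31 |  24 | bbaaabbaaaababba
  32 |  10 | bbabaababaabbabbaaabbaaaababba
  33 |  21 | bbabbaaabbaaaababba
  34 |   6 | bbabbbabaababaabbabbaaabbaaaababba
  35 |   2 | bbabbbabbbabaababaabbabbaaabbaaaababba
  36 |   9 | bbbabaababaabbabbaaabbaaaababba
  37 |   5 | bbbabbbabaababaabbabbaaabbaaaababba
  38 |   1 | bbbabbbabbbabaababaabbabbaaabbaaaababba
  39 |   0 | bbbbabbbabbbabaababaabbabbaaabbaaaababba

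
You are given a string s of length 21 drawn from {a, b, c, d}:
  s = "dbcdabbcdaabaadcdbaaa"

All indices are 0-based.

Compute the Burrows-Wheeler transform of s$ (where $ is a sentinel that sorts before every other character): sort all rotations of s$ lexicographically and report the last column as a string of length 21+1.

aaabdbadadaabdbbdccc$a

rank  rotation                last
    0  $dbcdabbcdaabaadcdbaaa  a
    1  a$dbcdabbcdaabaadcdbaa  a
    2  aa$dbcdabbcdaabaadcdba  a
    3  aaa$dbcdabbcdaabaadcdb  b
    4  aabaadcdbaaa$dbcdabbcd  d
    5  aadcdbaaa$dbcdabbcdaab  b
    6  abaadcdbaaa$dbcdabbcda  a
    7  abbcdaabaadcdbaaa$dbcd  d
    8  adcdbaaa$dbcdabbcdaaba  a
    9  baaa$dbcdabbcdaabaadcd  d
   10  baadcdbaaa$dbcdabbcdaa  a
   11  bbcdaabaadcdbaaa$dbcda  a
   12  bcdaabaadcdbaaa$dbcdab  b
   13  bcdabbcdaabaadcdbaaa$d  d
   14  cdaabaadcdbaaa$dbcdabb  b
   15  cdabbcdaabaadcdbaaa$db  b
   16  cdbaaa$dbcdabbcdaabaad  d
   17  daabaadcdbaaa$dbcdabbc  c
   18  dabbcdaabaadcdbaaa$dbc  c
   19  dbaaa$dbcdabbcdaabaadc  c
   20  dbcdabbcdaabaadcdbaaa$  $
   21  dcdbaaa$dbcdabbcdaabaa  a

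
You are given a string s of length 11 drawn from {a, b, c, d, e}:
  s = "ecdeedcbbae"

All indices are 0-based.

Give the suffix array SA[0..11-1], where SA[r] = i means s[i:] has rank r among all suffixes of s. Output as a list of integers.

rank | idx | suffix
   0 |   9 | ae
   1 |   8 | bae
   2 |   7 | bbae
   3 |   6 | cbbae
   4 |   1 | cdeedcbbae
   5 |   5 | dcbbae
   6 |   2 | deedcbbae
   7 |  10 | e
   8 |   0 | ecdeedcbbae
   9 |   4 | edcbbae
  10 |   3 | eedcbbae

[9, 8, 7, 6, 1, 5, 2, 10, 0, 4, 3]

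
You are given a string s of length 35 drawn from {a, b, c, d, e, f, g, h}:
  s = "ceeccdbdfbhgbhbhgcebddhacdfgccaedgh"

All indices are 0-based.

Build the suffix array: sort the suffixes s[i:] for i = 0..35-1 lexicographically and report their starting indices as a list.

sorted suffixes:
  #0 SA[0]=23  'acdfgccaedgh'
  #1 SA[1]=30  'aedgh'
  #2 SA[2]=19  'bddhacdfgccaedgh'
  #3 SA[3]=6  'bdfbhgbhbhgcebddhacdfgccaedgh'
  #4 SA[4]=12  'bhbhgcebddhacdfgccaedgh'
  #5 SA[5]=9  'bhgbhbhgcebddhacdfgccaedgh'
  #6 SA[6]=14  'bhgcebddhacdfgccaedgh'
  #7 SA[7]=29  'caedgh'
  #8 SA[8]=28  'ccaedgh'
  #9 SA[9]=3  'ccdbdfbhgbhbhgcebddhacdfgccaedgh'
  #10 SA[10]=4  'cdbdfbhgbhbhgcebddhacdfgccaedgh'
  #11 SA[11]=24  'cdfgccaedgh'
  #12 SA[12]=17  'cebddhacdfgccaedgh'
  #13 SA[13]=0  'ceeccdbdfbhgbhbhgcebddhacdfgccaedgh'
  #14 SA[14]=5  'dbdfbhgbhbhgcebddhacdfgccaedgh'
  #15 SA[15]=20  'ddhacdfgccaedgh'
  #16 SA[16]=7  'dfbhgbhbhgcebddhacdfgccaedgh'
  #17 SA[17]=25  'dfgccaedgh'
  #18 SA[18]=32  'dgh'
  #19 SA[19]=21  'dhacdfgccaedgh'
  #20 SA[20]=18  'ebddhacdfgccaedgh'
  #21 SA[21]=2  'eccdbdfbhgbhbhgcebddhacdfgccaedgh'
  #22 SA[22]=31  'edgh'
  #23 SA[23]=1  'eeccdbdfbhgbhbhgcebddhacdfgccaedgh'
  #24 SA[24]=8  'fbhgbhbhgcebddhacdfgccaedgh'
  #25 SA[25]=26  'fgccaedgh'
  #26 SA[26]=11  'gbhbhgcebddhacdfgccaedgh'
  #27 SA[27]=27  'gccaedgh'
  #28 SA[28]=16  'gcebddhacdfgccaedgh'
  #29 SA[29]=33  'gh'
  #30 SA[30]=34  'h'
  #31 SA[31]=22  'hacdfgccaedgh'
  #32 SA[32]=13  'hbhgcebddhacdfgccaedgh'
  #33 SA[33]=10  'hgbhbhgcebddhacdfgccaedgh'
  #34 SA[34]=15  'hgcebddhacdfgccaedgh'

[23, 30, 19, 6, 12, 9, 14, 29, 28, 3, 4, 24, 17, 0, 5, 20, 7, 25, 32, 21, 18, 2, 31, 1, 8, 26, 11, 27, 16, 33, 34, 22, 13, 10, 15]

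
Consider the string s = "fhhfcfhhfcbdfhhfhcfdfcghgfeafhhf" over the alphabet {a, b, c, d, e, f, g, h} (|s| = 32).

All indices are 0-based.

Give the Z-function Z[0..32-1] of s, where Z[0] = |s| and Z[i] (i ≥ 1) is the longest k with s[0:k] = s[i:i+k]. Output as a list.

Z[0]=32
i=1: outside box; Z[1]=0
i=2: outside box; Z[2]=0
i=3: outside box; Z[3]=1 extend→box=[3,4)
i=4: outside box; Z[4]=0
i=5: outside box; Z[5]=5 extend→box=[5,10)
i=6: min(r-i=4, Z[1]=0)=0; Z[6]=0
i=7: min(r-i=3, Z[2]=0)=0; Z[7]=0
i=8: min(r-i=2, Z[3]=1)=1; Z[8]=1
i=9: min(r-i=1, Z[4]=0)=0; Z[9]=0
i=10: outside box; Z[10]=0
i=11: outside box; Z[11]=0
i=12: outside box; Z[12]=4 extend→box=[12,16)
i=13: min(r-i=3, Z[1]=0)=0; Z[13]=0
i=14: min(r-i=2, Z[2]=0)=0; Z[14]=0
i=15: min(r-i=1, Z[3]=1)=1; Z[15]=2 extend→box=[15,17)
i=16: min(r-i=1, Z[1]=0)=0; Z[16]=0
i=17: outside box; Z[17]=0
i=18: outside box; Z[18]=1 extend→box=[18,19)
i=19: outside box; Z[19]=0
i=20: outside box; Z[20]=1 extend→box=[20,21)
i=21: outside box; Z[21]=0
i=22: outside box; Z[22]=0
i=23: outside box; Z[23]=0
i=24: outside box; Z[24]=0
i=25: outside box; Z[25]=1 extend→box=[25,26)
i=26: outside box; Z[26]=0
i=27: outside box; Z[27]=0
i=28: outside box; Z[28]=4 extend→box=[28,32)
i=29: min(r-i=3, Z[1]=0)=0; Z[29]=0
i=30: min(r-i=2, Z[2]=0)=0; Z[30]=0
i=31: min(r-i=1, Z[3]=1)=1; Z[31]=1

[32, 0, 0, 1, 0, 5, 0, 0, 1, 0, 0, 0, 4, 0, 0, 2, 0, 0, 1, 0, 1, 0, 0, 0, 0, 1, 0, 0, 4, 0, 0, 1]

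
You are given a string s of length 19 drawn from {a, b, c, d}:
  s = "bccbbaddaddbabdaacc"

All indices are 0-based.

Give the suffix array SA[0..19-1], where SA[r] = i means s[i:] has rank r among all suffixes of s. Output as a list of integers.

sorted suffixes:
  #0 SA[0]=15  'aacc'
  #1 SA[1]=12  'abdaacc'
  #2 SA[2]=16  'acc'
  #3 SA[3]=5  'addaddbabdaacc'
  #4 SA[4]=8  'addbabdaacc'
  #5 SA[5]=11  'babdaacc'
  #6 SA[6]=4  'baddaddbabdaacc'
  #7 SA[7]=3  'bbaddaddbabdaacc'
  #8 SA[8]=0  'bccbbaddaddbabdaacc'
  #9 SA[9]=13  'bdaacc'
  #10 SA[10]=18  'c'
  #11 SA[11]=2  'cbbaddaddbabdaacc'
  #12 SA[12]=17  'cc'
  #13 SA[13]=1  'ccbbaddaddbabdaacc'
  #14 SA[14]=14  'daacc'
  #15 SA[15]=7  'daddbabdaacc'
  #16 SA[16]=10  'dbabdaacc'
  #17 SA[17]=6  'ddaddbabdaacc'
  #18 SA[18]=9  'ddbabdaacc'

[15, 12, 16, 5, 8, 11, 4, 3, 0, 13, 18, 2, 17, 1, 14, 7, 10, 6, 9]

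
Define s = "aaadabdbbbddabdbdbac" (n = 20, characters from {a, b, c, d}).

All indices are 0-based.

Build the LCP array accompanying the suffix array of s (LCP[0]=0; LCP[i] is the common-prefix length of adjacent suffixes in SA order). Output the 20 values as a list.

rank→(start, suffix):
  0 → (0, 'aaadabdbbbddabdbdbac')
  1 → (1, 'aadabdbbbddabdbdbac')
  2 → (4, 'abdbbbddabdbdbac')
  3 → (12, 'abdbdbac')
  4 → (18, 'ac')
  5 → (2, 'adabdbbbddabdbdbac')
  6 → (17, 'bac')
  7 → (7, 'bbbddabdbdbac')
  8 → (8, 'bbddabdbdbac')
  9 → (15, 'bdbac')
  10 → (5, 'bdbbbddabdbdbac')
  11 → (13, 'bdbdbac')
  12 → (9, 'bddabdbdbac')
  13 → (19, 'c')
  14 → (3, 'dabdbbbddabdbdbac')
  15 → (11, 'dabdbdbac')
  16 → (16, 'dbac')
  17 → (6, 'dbbbddabdbdbac')
  18 → (14, 'dbdbac')
  19 → (10, 'ddabdbdbac')

SA = [0, 1, 4, 12, 18, 2, 17, 7, 8, 15, 5, 13, 9, 19, 3, 11, 16, 6, 14, 10]
i: (SA[i-1],SA[i]) lcp shared
  1: (0,1) 2 'aa'
  2: (1,4) 1 'a'
  3: (4,12) 4 'abdb'
  4: (12,18) 1 'a'
  5: (18,2) 1 'a'
  6: (2,17) 0 ''
  7: (17,7) 1 'b'
  8: (7,8) 2 'bb'
  9: (8,15) 1 'b'
  10: (15,5) 3 'bdb'
  11: (5,13) 3 'bdb'
  12: (13,9) 2 'bd'
  13: (9,19) 0 ''
  14: (19,3) 0 ''
  15: (3,11) 5 'dabdb'
  16: (11,16) 1 'd'
  17: (16,6) 2 'db'
  18: (6,14) 2 'db'
  19: (14,10) 1 'd'

[0, 2, 1, 4, 1, 1, 0, 1, 2, 1, 3, 3, 2, 0, 0, 5, 1, 2, 2, 1]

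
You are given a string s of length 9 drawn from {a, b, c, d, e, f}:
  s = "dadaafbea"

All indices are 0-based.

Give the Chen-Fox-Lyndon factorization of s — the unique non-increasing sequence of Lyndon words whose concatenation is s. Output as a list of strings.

emit factor 1: 'd' (i=0, period=1)
emit factor 2: 'ad' (i=1, period=2)
emit factor 3: 'aafbe' (i=3, period=5)
emit factor 4: 'a' (i=8, period=1)

["d", "ad", "aafbe", "a"]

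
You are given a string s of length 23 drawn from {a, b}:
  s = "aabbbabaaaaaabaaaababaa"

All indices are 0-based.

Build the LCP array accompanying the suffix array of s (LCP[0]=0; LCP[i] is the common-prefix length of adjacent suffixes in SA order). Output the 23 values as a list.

sorted suffixes:
  #0 SA[0]=22  'a'
  #1 SA[1]=21  'aa'
  #2 SA[2]=7  'aaaaaabaaaababaa'
  #3 SA[3]=8  'aaaaabaaaababaa'
  #4 SA[4]=9  'aaaabaaaababaa'
  #5 SA[5]=14  'aaaababaa'
  #6 SA[6]=10  'aaabaaaababaa'
  #7 SA[7]=15  'aaababaa'
  #8 SA[8]=11  'aabaaaababaa'
  #9 SA[9]=16  'aababaa'
  #10 SA[10]=0  'aabbbabaaaaaabaaaababaa'
  #11 SA[11]=19  'abaa'
  #12 SA[12]=5  'abaaaaaabaaaababaa'
  #13 SA[13]=12  'abaaaababaa'
  #14 SA[14]=17  'ababaa'
  #15 SA[15]=1  'abbbabaaaaaabaaaababaa'
  #16 SA[16]=20  'baa'
  #17 SA[17]=6  'baaaaaabaaaababaa'
  #18 SA[18]=13  'baaaababaa'
  #19 SA[19]=18  'babaa'
  #20 SA[20]=4  'babaaaaaabaaaababaa'
  #21 SA[21]=3  'bbabaaaaaabaaaababaa'
  #22 SA[22]=2  'bbbabaaaaaabaaaababaa'

SA = [22, 21, 7, 8, 9, 14, 10, 15, 11, 16, 0, 19, 5, 12, 17, 1, 20, 6, 13, 18, 4, 3, 2]
[i] adj suffixes → lcp
  [1] 22/21 → 1 ('a')
  [2] 21/7 → 2 ('aa')
  [3] 7/8 → 5 ('aaaaa')
  [4] 8/9 → 4 ('aaaa')
  [5] 9/14 → 6 ('aaaaba')
  [6] 14/10 → 3 ('aaa')
  [7] 10/15 → 5 ('aaaba')
  [8] 15/11 → 2 ('aa')
  [9] 11/16 → 4 ('aaba')
  [10] 16/0 → 3 ('aab')
  [11] 0/19 → 1 ('a')
  [12] 19/5 → 4 ('abaa')
  [13] 5/12 → 6 ('abaaaa')
  [14] 12/17 → 3 ('aba')
  [15] 17/1 → 2 ('ab')
  [16] 1/20 → 0 ('')
  [17] 20/6 → 3 ('baa')
  [18] 6/13 → 5 ('baaaa')
  [19] 13/18 → 2 ('ba')
  [20] 18/4 → 5 ('babaa')
  [21] 4/3 → 1 ('b')
  [22] 3/2 → 2 ('bb')

[0, 1, 2, 5, 4, 6, 3, 5, 2, 4, 3, 1, 4, 6, 3, 2, 0, 3, 5, 2, 5, 1, 2]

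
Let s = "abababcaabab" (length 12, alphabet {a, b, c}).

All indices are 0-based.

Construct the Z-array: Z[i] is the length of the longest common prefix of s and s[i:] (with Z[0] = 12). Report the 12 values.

[12, 0, 4, 0, 2, 0, 0, 1, 4, 0, 2, 0]

Z[0]=12
i=1: fresh scan; Z[1]=0
i=2: fresh scan; Z[2]=4 grow→box=[2,6)
i=3: min(r-i=3, Z[1]=0)=0; Z[3]=0
i=4: min(r-i=2, Z[2]=4)=2; Z[4]=2
i=5: min(r-i=1, Z[3]=0)=0; Z[5]=0
i=6: fresh scan; Z[6]=0
i=7: fresh scan; Z[7]=1 grow→box=[7,8)
i=8: fresh scan; Z[8]=4 grow→box=[8,12)
i=9: min(r-i=3, Z[1]=0)=0; Z[9]=0
i=10: min(r-i=2, Z[2]=4)=2; Z[10]=2
i=11: min(r-i=1, Z[3]=0)=0; Z[11]=0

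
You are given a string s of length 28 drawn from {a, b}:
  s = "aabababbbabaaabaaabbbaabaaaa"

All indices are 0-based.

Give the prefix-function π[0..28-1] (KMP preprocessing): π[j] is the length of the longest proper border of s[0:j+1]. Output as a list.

[0, 1, 0, 1, 0, 1, 0, 0, 0, 1, 0, 1, 2, 2, 3, 4, 2, 2, 3, 0, 0, 1, 2, 3, 4, 2, 2, 2]

π[0] = 0
j=1 s[j]='a': π[1]=1 (border 'a')
j=2 s[j]='b': k: 1→0; π[2]=0 (border '')
j=3 s[j]='a': π[3]=1 (border 'a')
j=4 s[j]='b': k: 1→0; π[4]=0 (border '')
j=5 s[j]='a': π[5]=1 (border 'a')
j=6 s[j]='b': k: 1→0; π[6]=0 (border '')
j=7 s[j]='b': π[7]=0 (border '')
j=8 s[j]='b': π[8]=0 (border '')
j=9 s[j]='a': π[9]=1 (border 'a')
j=10 s[j]='b': k: 1→0; π[10]=0 (border '')
j=11 s[j]='a': π[11]=1 (border 'a')
j=12 s[j]='a': π[12]=2 (border 'aa')
j=13 s[j]='a': k: 2→1; π[13]=2 (border 'aa')
j=14 s[j]='b': π[14]=3 (border 'aab')
j=15 s[j]='a': π[15]=4 (border 'aaba')
j=16 s[j]='a': k: 4→1; π[16]=2 (border 'aa')
j=17 s[j]='a': k: 2→1; π[17]=2 (border 'aa')
j=18 s[j]='b': π[18]=3 (border 'aab')
j=19 s[j]='b': k: 3→0; π[19]=0 (border '')
j=20 s[j]='b': π[20]=0 (border '')
j=21 s[j]='a': π[21]=1 (border 'a')
j=22 s[j]='a': π[22]=2 (border 'aa')
j=23 s[j]='b': π[23]=3 (border 'aab')
j=24 s[j]='a': π[24]=4 (border 'aaba')
j=25 s[j]='a': k: 4→1; π[25]=2 (border 'aa')
j=26 s[j]='a': k: 2→1; π[26]=2 (border 'aa')
j=27 s[j]='a': k: 2→1; π[27]=2 (border 'aa')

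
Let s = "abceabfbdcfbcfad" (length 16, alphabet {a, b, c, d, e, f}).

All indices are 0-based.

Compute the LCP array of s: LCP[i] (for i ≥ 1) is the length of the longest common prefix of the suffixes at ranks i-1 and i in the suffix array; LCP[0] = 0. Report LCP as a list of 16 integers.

[0, 2, 1, 0, 2, 1, 1, 0, 1, 2, 0, 1, 0, 0, 1, 2]

sorted suffixes:
  #0 SA[0]=0  'abceabfbdcfbcfad'
  #1 SA[1]=4  'abfbdcfbcfad'
  #2 SA[2]=14  'ad'
  #3 SA[3]=1  'bceabfbdcfbcfad'
  #4 SA[4]=11  'bcfad'
  #5 SA[5]=7  'bdcfbcfad'
  #6 SA[6]=5  'bfbdcfbcfad'
  #7 SA[7]=2  'ceabfbdcfbcfad'
  #8 SA[8]=12  'cfad'
  #9 SA[9]=9  'cfbcfad'
  #10 SA[10]=15  'd'
  #11 SA[11]=8  'dcfbcfad'
  #12 SA[12]=3  'eabfbdcfbcfad'
  #13 SA[13]=13  'fad'
  #14 SA[14]=10  'fbcfad'
  #15 SA[15]=6  'fbdcfbcfad'

SA = [0, 4, 14, 1, 11, 7, 5, 2, 12, 9, 15, 8, 3, 13, 10, 6]
rank  pair      lcp
   1  s[0:],s[4:]  2  'ab'
   2  s[4:],s[14:]  1  'a'
   3  s[14:],s[1:]  0  ''
   4  s[1:],s[11:]  2  'bc'
   5  s[11:],s[7:]  1  'b'
   6  s[7:],s[5:]  1  'b'
   7  s[5:],s[2:]  0  ''
   8  s[2:],s[12:]  1  'c'
   9  s[12:],s[9:]  2  'cf'
  10  s[9:],s[15:]  0  ''
  11  s[15:],s[8:]  1  'd'
  12  s[8:],s[3:]  0  ''
  13  s[3:],s[13:]  0  ''
  14  s[13:],s[10:]  1  'f'
  15  s[10:],s[6:]  2  'fb'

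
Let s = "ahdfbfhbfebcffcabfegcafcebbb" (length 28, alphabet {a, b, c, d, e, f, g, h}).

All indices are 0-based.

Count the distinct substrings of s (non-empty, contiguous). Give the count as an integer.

sorted suffixes:
  #0 SA[0]=15  'abfegcafcebbb'
  #1 SA[1]=21  'afcebbb'
  #2 SA[2]=0  'ahdfbfhbfebcffcabfegcafcebbb'
  #3 SA[3]=27  'b'
  #4 SA[4]=26  'bb'
  #5 SA[5]=25  'bbb'
  #6 SA[6]=10  'bcffcabfegcafcebbb'
  #7 SA[7]=7  'bfebcffcabfegcafcebbb'
  #8 SA[8]=16  'bfegcafcebbb'
  #9 SA[9]=4  'bfhbfebcffcabfegcafcebbb'
  #10 SA[10]=14  'cabfegcafcebbb'
  #11 SA[11]=20  'cafcebbb'
  #12 SA[12]=23  'cebbb'
  #13 SA[13]=11  'cffcabfegcafcebbb'
  #14 SA[14]=2  'dfbfhbfebcffcabfegcafcebbb'
  #15 SA[15]=24  'ebbb'
  #16 SA[16]=9  'ebcffcabfegcafcebbb'
  #17 SA[17]=18  'egcafcebbb'
  #18 SA[18]=3  'fbfhbfebcffcabfegcafcebbb'
  #19 SA[19]=13  'fcabfegcafcebbb'
  #20 SA[20]=22  'fcebbb'
  #21 SA[21]=8  'febcffcabfegcafcebbb'
  #22 SA[22]=17  'fegcafcebbb'
  #23 SA[23]=12  'ffcabfegcafcebbb'
  #24 SA[24]=5  'fhbfebcffcabfegcafcebbb'
  #25 SA[25]=19  'gcafcebbb'
  #26 SA[26]=6  'hbfebcffcabfegcafcebbb'
  #27 SA[27]=1  'hdfbfhbfebcffcabfegcafcebbb'

SA = [15, 21, 0, 27, 26, 25, 10, 7, 16, 4, 14, 20, 23, 11, 2, 24, 9, 18, 3, 13, 22, 8, 17, 12, 5, 19, 6, 1]
[i] adj suffixes → lcp
  [1] 15/21 → 1 ('a')
  [2] 21/0 → 1 ('a')
  [3] 0/27 → 0 ('')
  [4] 27/26 → 1 ('b')
  [5] 26/25 → 2 ('bb')
  [6] 25/10 → 1 ('b')
  [7] 10/7 → 1 ('b')
  [8] 7/16 → 3 ('bfe')
  [9] 16/4 → 2 ('bf')
  [10] 4/14 → 0 ('')
  [11] 14/20 → 2 ('ca')
  [12] 20/23 → 1 ('c')
  [13] 23/11 → 1 ('c')
  [14] 11/2 → 0 ('')
  [15] 2/24 → 0 ('')
  [16] 24/9 → 2 ('eb')
  [17] 9/18 → 1 ('e')
  [18] 18/3 → 0 ('')
  [19] 3/13 → 1 ('f')
  [20] 13/22 → 2 ('fc')
  [21] 22/8 → 1 ('f')
  [22] 8/17 → 2 ('fe')
  [23] 17/12 → 1 ('f')
  [24] 12/5 → 1 ('f')
  [25] 5/19 → 0 ('')
  [26] 19/6 → 0 ('')
  [27] 6/1 → 1 ('h')

n(n+1)/2 = 28·29/2 = 406
Σ LCP = 0 + 1 + 1 + 0 + 1 + 2 + 1 + 1 + 3 + 2 + 0 + 2 + 1 + 1 + 0 + 0 + 2 + 1 + 0 + 1 + 2 + 1 + 2 + 1 + 1 + 0 + 0 + 1 = 28
distinct = 406 − 28 = 378

378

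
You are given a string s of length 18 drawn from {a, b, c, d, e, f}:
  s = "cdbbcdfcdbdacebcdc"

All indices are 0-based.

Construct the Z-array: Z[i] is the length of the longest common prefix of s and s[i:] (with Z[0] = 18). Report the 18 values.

[18, 0, 0, 0, 2, 0, 0, 3, 0, 0, 0, 0, 1, 0, 0, 2, 0, 1]

Z[0]=18
i=1: fresh scan; Z[1]=0
i=2: fresh scan; Z[2]=0
i=3: fresh scan; Z[3]=0
i=4: fresh scan; Z[4]=2 grow→box=[4,6)
i=5: min(r-i=1, Z[1]=0)=0; Z[5]=0
i=6: fresh scan; Z[6]=0
i=7: fresh scan; Z[7]=3 grow→box=[7,10)
i=8: min(r-i=2, Z[1]=0)=0; Z[8]=0
i=9: min(r-i=1, Z[2]=0)=0; Z[9]=0
i=10: fresh scan; Z[10]=0
i=11: fresh scan; Z[11]=0
i=12: fresh scan; Z[12]=1 grow→box=[12,13)
i=13: fresh scan; Z[13]=0
i=14: fresh scan; Z[14]=0
i=15: fresh scan; Z[15]=2 grow→box=[15,17)
i=16: min(r-i=1, Z[1]=0)=0; Z[16]=0
i=17: fresh scan; Z[17]=1 grow→box=[17,18)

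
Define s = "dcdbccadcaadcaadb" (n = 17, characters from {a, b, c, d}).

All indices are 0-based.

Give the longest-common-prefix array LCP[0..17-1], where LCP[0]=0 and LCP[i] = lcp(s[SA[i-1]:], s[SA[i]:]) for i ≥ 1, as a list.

rank | idx | suffix
   0 |  13 | aadb
   1 |   9 | aadcaadb
   2 |  14 | adb
   3 |  10 | adcaadb
   4 |   6 | adcaadcaadb
   5 |  16 | b
   6 |   3 | bccadcaadcaadb
   7 |  12 | caadb
   8 |   8 | caadcaadb
   9 |   5 | cadcaadcaadb
  10 |   4 | ccadcaadcaadb
  11 |   1 | cdbccadcaadcaadb
  12 |  15 | db
  13 |   2 | dbccadcaadcaadb
  14 |  11 | dcaadb
  15 |   7 | dcaadcaadb
  16 |   0 | dcdbccadcaadcaadb

SA = [13, 9, 14, 10, 6, 16, 3, 12, 8, 5, 4, 1, 15, 2, 11, 7, 0]
[i] adj suffixes → lcp
  [1] 13/9 → 3 ('aad')
  [2] 9/14 → 1 ('a')
  [3] 14/10 → 2 ('ad')
  [4] 10/6 → 6 ('adcaad')
  [5] 6/16 → 0 ('')
  [6] 16/3 → 1 ('b')
  [7] 3/12 → 0 ('')
  [8] 12/8 → 4 ('caad')
  [9] 8/5 → 2 ('ca')
  [10] 5/4 → 1 ('c')
  [11] 4/1 → 1 ('c')
  [12] 1/15 → 0 ('')
  [13] 15/2 → 2 ('db')
  [14] 2/11 → 1 ('d')
  [15] 11/7 → 5 ('dcaad')
  [16] 7/0 → 2 ('dc')

[0, 3, 1, 2, 6, 0, 1, 0, 4, 2, 1, 1, 0, 2, 1, 5, 2]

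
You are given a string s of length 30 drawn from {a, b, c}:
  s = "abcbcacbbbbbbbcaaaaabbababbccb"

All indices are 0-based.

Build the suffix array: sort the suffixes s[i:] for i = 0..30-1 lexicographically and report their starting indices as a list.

rank | idx | suffix
   0 |  15 | aaaaabbababbccb
   1 |  16 | aaaabbababbccb
   2 |  17 | aaabbababbccb
   3 |  18 | aabbababbccb
   4 |  22 | ababbccb
   5 |  19 | abbababbccb
   6 |  24 | abbccb
   7 |   0 | abcbcacbbbbbbbcaaaaabbababbccb
   8 |   5 | acbbbbbbbcaaaaabbababbccb
   9 |  29 | b
  10 |  21 | bababbccb
  11 |  23 | babbccb
  12 |  20 | bbababbccb
  13 |   7 | bbbbbbbcaaaaabbababbccb
  14 |   8 | bbbbbbcaaaaabbababbccb
  15 |   9 | bbbbbcaaaaabbababbccb
  16 |  10 | bbbbcaaaaabbababbccb
  17 |  11 | bbbcaaaaabbababbccb
  18 |  12 | bbcaaaaabbababbccb
  19 |  25 | bbccb
  20 |  13 | bcaaaaabbababbccb
  21 |   3 | bcacbbbbbbbcaaaaabbababbccb
  22 |   1 | bcbcacbbbbbbbcaaaaabbababbccb
  23 |  26 | bccb
  24 |  14 | caaaaabbababbccb
  25 |   4 | cacbbbbbbbcaaaaabbababbccb
  26 |  28 | cb
  27 |   6 | cbbbbbbbcaaaaabbababbccb
  28 |   2 | cbcacbbbbbbbcaaaaabbababbccb
  29 |  27 | ccb

[15, 16, 17, 18, 22, 19, 24, 0, 5, 29, 21, 23, 20, 7, 8, 9, 10, 11, 12, 25, 13, 3, 1, 26, 14, 4, 28, 6, 2, 27]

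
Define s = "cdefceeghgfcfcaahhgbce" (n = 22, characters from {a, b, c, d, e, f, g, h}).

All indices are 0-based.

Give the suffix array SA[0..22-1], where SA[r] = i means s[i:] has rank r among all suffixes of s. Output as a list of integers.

[14, 15, 19, 13, 0, 20, 4, 11, 1, 21, 5, 2, 6, 12, 3, 10, 18, 9, 7, 17, 8, 16]

rank | idx | suffix
   0 |  14 | aahhgbce
   1 |  15 | ahhgbce
   2 |  19 | bce
   3 |  13 | caahhgbce
   4 |   0 | cdefceeghgfcfcaahhgbce
   5 |  20 | ce
   6 |   4 | ceeghgfcfcaahhgbce
   7 |  11 | cfcaahhgbce
   8 |   1 | defceeghgfcfcaahhgbce
   9 |  21 | e
  10 |   5 | eeghgfcfcaahhgbce
  11 |   2 | efceeghgfcfcaahhgbce
  12 |   6 | eghgfcfcaahhgbce
  13 |  12 | fcaahhgbce
  14 |   3 | fceeghgfcfcaahhgbce
  15 |  10 | fcfcaahhgbce
  16 |  18 | gbce
  17 |   9 | gfcfcaahhgbce
  18 |   7 | ghgfcfcaahhgbce
  19 |  17 | hgbce
  20 |   8 | hgfcfcaahhgbce
  21 |  16 | hhgbce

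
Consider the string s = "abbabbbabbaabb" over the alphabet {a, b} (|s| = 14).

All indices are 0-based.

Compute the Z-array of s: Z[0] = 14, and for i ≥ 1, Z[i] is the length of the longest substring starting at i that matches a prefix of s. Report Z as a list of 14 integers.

[14, 0, 0, 3, 0, 0, 0, 4, 0, 0, 1, 3, 0, 0]

Z[0]=14
i=1: outside box; Z[1]=0
i=2: outside box; Z[2]=0
i=3: outside box; Z[3]=3 extend→box=[3,6)
i=4: min(r-i=2, Z[1]=0)=0; Z[4]=0
i=5: min(r-i=1, Z[2]=0)=0; Z[5]=0
i=6: outside box; Z[6]=0
i=7: outside box; Z[7]=4 extend→box=[7,11)
i=8: min(r-i=3, Z[1]=0)=0; Z[8]=0
i=9: min(r-i=2, Z[2]=0)=0; Z[9]=0
i=10: min(r-i=1, Z[3]=3)=1; Z[10]=1
i=11: outside box; Z[11]=3 extend→box=[11,14)
i=12: min(r-i=2, Z[1]=0)=0; Z[12]=0
i=13: min(r-i=1, Z[2]=0)=0; Z[13]=0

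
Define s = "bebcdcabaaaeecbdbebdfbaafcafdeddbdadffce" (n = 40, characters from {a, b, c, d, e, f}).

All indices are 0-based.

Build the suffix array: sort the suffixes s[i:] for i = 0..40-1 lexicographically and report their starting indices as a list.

[8, 9, 22, 6, 34, 10, 23, 26, 7, 21, 2, 32, 14, 18, 0, 16, 5, 25, 13, 3, 38, 33, 31, 15, 4, 30, 28, 19, 35, 39, 1, 17, 12, 29, 11, 20, 24, 37, 27, 36]

sorted suffixes:
  #0 SA[0]=8  'aaaeecbdbebdfbaafcafdeddbdadffce'
  #1 SA[1]=9  'aaeecbdbebdfbaafcafdeddbdadffce'
  #2 SA[2]=22  'aafcafdeddbdadffce'
  #3 SA[3]=6  'abaaaeecbdbebdfbaafcafdeddbdadffce'
  #4 SA[4]=34  'adffce'
  #5 SA[5]=10  'aeecbdbebdfbaafcafdeddbdadffce'
  #6 SA[6]=23  'afcafdeddbdadffce'
  #7 SA[7]=26  'afdeddbdadffce'
  #8 SA[8]=7  'baaaeecbdbebdfbaafcafdeddbdadffce'
  #9 SA[9]=21  'baafcafdeddbdadffce'
  #10 SA[10]=2  'bcdcabaaaeecbdbebdfbaafcafdeddbdadffce'
  #11 SA[11]=32  'bdadffce'
  #12 SA[12]=14  'bdbebdfbaafcafdeddbdadffce'
  #13 SA[13]=18  'bdfbaafcafdeddbdadffce'
  #14 SA[14]=0  'bebcdcabaaaeecbdbebdfbaafcafdeddbdadffce'
  #15 SA[15]=16  'bebdfbaafcafdeddbdadffce'
  #16 SA[16]=5  'cabaaaeecbdbebdfbaafcafdeddbdadffce'
  #17 SA[17]=25  'cafdeddbdadffce'
  #18 SA[18]=13  'cbdbebdfbaafcafdeddbdadffce'
  #19 SA[19]=3  'cdcabaaaeecbdbebdfbaafcafdeddbdadffce'
  #20 SA[20]=38  'ce'
  #21 SA[21]=33  'dadffce'
  #22 SA[22]=31  'dbdadffce'
  #23 SA[23]=15  'dbebdfbaafcafdeddbdadffce'
  #24 SA[24]=4  'dcabaaaeecbdbebdfbaafcafdeddbdadffce'
  #25 SA[25]=30  'ddbdadffce'
  #26 SA[26]=28  'deddbdadffce'
  #27 SA[27]=19  'dfbaafcafdeddbdadffce'
  #28 SA[28]=35  'dffce'
  #29 SA[29]=39  'e'
  #30 SA[30]=1  'ebcdcabaaaeecbdbebdfbaafcafdeddbdadffce'
  #31 SA[31]=17  'ebdfbaafcafdeddbdadffce'
  #32 SA[32]=12  'ecbdbebdfbaafcafdeddbdadffce'
  #33 SA[33]=29  'eddbdadffce'
  #34 SA[34]=11  'eecbdbebdfbaafcafdeddbdadffce'
  #35 SA[35]=20  'fbaafcafdeddbdadffce'
  #36 SA[36]=24  'fcafdeddbdadffce'
  #37 SA[37]=37  'fce'
  #38 SA[38]=27  'fdeddbdadffce'
  #39 SA[39]=36  'ffce'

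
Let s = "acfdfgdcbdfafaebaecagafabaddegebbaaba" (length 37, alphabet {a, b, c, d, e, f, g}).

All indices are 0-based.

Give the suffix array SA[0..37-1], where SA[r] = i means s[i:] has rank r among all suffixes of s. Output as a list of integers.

[36, 33, 34, 23, 0, 25, 13, 16, 21, 11, 19, 35, 32, 24, 15, 31, 8, 18, 7, 1, 6, 26, 27, 9, 3, 14, 30, 17, 28, 22, 12, 10, 2, 4, 20, 5, 29]

sorted suffixes:
  #0 SA[0]=36  'a'
  #1 SA[1]=33  'aaba'
  #2 SA[2]=34  'aba'
  #3 SA[3]=23  'abaddegebbaaba'
  #4 SA[4]=0  'acfdfgdcbdfafaebaecagafabaddegebbaaba'
  #5 SA[5]=25  'addegebbaaba'
  #6 SA[6]=13  'aebaecagafabaddegebbaaba'
  #7 SA[7]=16  'aecagafabaddegebbaaba'
  #8 SA[8]=21  'afabaddegebbaaba'
  #9 SA[9]=11  'afaebaecagafabaddegebbaaba'
  #10 SA[10]=19  'agafabaddegebbaaba'
  #11 SA[11]=35  'ba'
  #12 SA[12]=32  'baaba'
  #13 SA[13]=24  'baddegebbaaba'
  #14 SA[14]=15  'baecagafabaddegebbaaba'
  #15 SA[15]=31  'bbaaba'
  #16 SA[16]=8  'bdfafaebaecagafabaddegebbaaba'
  #17 SA[17]=18  'cagafabaddegebbaaba'
  #18 SA[18]=7  'cbdfafaebaecagafabaddegebbaaba'
  #19 SA[19]=1  'cfdfgdcbdfafaebaecagafabaddegebbaaba'
  #20 SA[20]=6  'dcbdfafaebaecagafabaddegebbaaba'
  #21 SA[21]=26  'ddegebbaaba'
  #22 SA[22]=27  'degebbaaba'
  #23 SA[23]=9  'dfafaebaecagafabaddegebbaaba'
  #24 SA[24]=3  'dfgdcbdfafaebaecagafabaddegebbaaba'
  #25 SA[25]=14  'ebaecagafabaddegebbaaba'
  #26 SA[26]=30  'ebbaaba'
  #27 SA[27]=17  'ecagafabaddegebbaaba'
  #28 SA[28]=28  'egebbaaba'
  #29 SA[29]=22  'fabaddegebbaaba'
  #30 SA[30]=12  'faebaecagafabaddegebbaaba'
  #31 SA[31]=10  'fafaebaecagafabaddegebbaaba'
  #32 SA[32]=2  'fdfgdcbdfafaebaecagafabaddegebbaaba'
  #33 SA[33]=4  'fgdcbdfafaebaecagafabaddegebbaaba'
  #34 SA[34]=20  'gafabaddegebbaaba'
  #35 SA[35]=5  'gdcbdfafaebaecagafabaddegebbaaba'
  #36 SA[36]=29  'gebbaaba'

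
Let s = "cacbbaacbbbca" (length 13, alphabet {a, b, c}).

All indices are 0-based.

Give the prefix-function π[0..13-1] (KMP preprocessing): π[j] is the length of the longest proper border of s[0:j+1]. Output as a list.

π[0] = 0
j=1 s[j]='a': π[1]=0 (border '')
j=2 s[j]='c': π[2]=1 (border 'c')
j=3 s[j]='b': k: 1→0; π[3]=0 (border '')
j=4 s[j]='b': π[4]=0 (border '')
j=5 s[j]='a': π[5]=0 (border '')
j=6 s[j]='a': π[6]=0 (border '')
j=7 s[j]='c': π[7]=1 (border 'c')
j=8 s[j]='b': k: 1→0; π[8]=0 (border '')
j=9 s[j]='b': π[9]=0 (border '')
j=10 s[j]='b': π[10]=0 (border '')
j=11 s[j]='c': π[11]=1 (border 'c')
j=12 s[j]='a': π[12]=2 (border 'ca')

[0, 0, 1, 0, 0, 0, 0, 1, 0, 0, 0, 1, 2]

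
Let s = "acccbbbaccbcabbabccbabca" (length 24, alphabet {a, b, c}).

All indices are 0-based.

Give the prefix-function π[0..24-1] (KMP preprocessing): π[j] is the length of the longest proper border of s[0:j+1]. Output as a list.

π[0] = 0
j=1 s[j]='c': π[1]=0 (border '')
j=2 s[j]='c': π[2]=0 (border '')
j=3 s[j]='c': π[3]=0 (border '')
j=4 s[j]='b': π[4]=0 (border '')
j=5 s[j]='b': π[5]=0 (border '')
j=6 s[j]='b': π[6]=0 (border '')
j=7 s[j]='a': π[7]=1 (border 'a')
j=8 s[j]='c': π[8]=2 (border 'ac')
j=9 s[j]='c': π[9]=3 (border 'acc')
j=10 s[j]='b': k: 3→0; π[10]=0 (border '')
j=11 s[j]='c': π[11]=0 (border '')
j=12 s[j]='a': π[12]=1 (border 'a')
j=13 s[j]='b': k: 1→0; π[13]=0 (border '')
j=14 s[j]='b': π[14]=0 (border '')
j=15 s[j]='a': π[15]=1 (border 'a')
j=16 s[j]='b': k: 1→0; π[16]=0 (border '')
j=17 s[j]='c': π[17]=0 (border '')
j=18 s[j]='c': π[18]=0 (border '')
j=19 s[j]='b': π[19]=0 (border '')
j=20 s[j]='a': π[20]=1 (border 'a')
j=21 s[j]='b': k: 1→0; π[21]=0 (border '')
j=22 s[j]='c': π[22]=0 (border '')
j=23 s[j]='a': π[23]=1 (border 'a')

[0, 0, 0, 0, 0, 0, 0, 1, 2, 3, 0, 0, 1, 0, 0, 1, 0, 0, 0, 0, 1, 0, 0, 1]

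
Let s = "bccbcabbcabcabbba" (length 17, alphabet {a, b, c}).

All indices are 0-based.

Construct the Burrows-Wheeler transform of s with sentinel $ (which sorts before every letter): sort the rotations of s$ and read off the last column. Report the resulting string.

abcccbbaaacb$bbbcb

rank  rotation            last
    0  $bccbcabbcabcabbba  a
    1  a$bccbcabbcabcabbb  b
    2  abbba$bccbcabbcabc  c
    3  abbcabcabbba$bccbc  c
    4  abcabbba$bccbcabbc  c
    5  ba$bccbcabbcabcabb  b
    6  bba$bccbcabbcabcab  b
    7  bbba$bccbcabbcabca  a
    8  bbcabcabbba$bccbca  a
    9  bcabbba$bccbcabbca  a
   10  bcabbcabcabbba$bcc  c
   11  bcabcabbba$bccbcab  b
   12  bccbcabbcabcabbba$  $
   13  cabbba$bccbcabbcab  b
   14  cabbcabcabbba$bccb  b
   15  cabcabbba$bccbcabb  b
   16  cbcabbcabcabbba$bc  c
   17  ccbcabbcabcabbba$b  b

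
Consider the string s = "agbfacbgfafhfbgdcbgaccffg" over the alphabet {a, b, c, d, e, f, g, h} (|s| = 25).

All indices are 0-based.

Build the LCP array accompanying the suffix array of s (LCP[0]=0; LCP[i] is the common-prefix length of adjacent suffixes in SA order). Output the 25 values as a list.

rank→(start, suffix):
  0 → (4, 'acbgfafhfbgdcbgaccffg')
  1 → (19, 'accffg')
  2 → (9, 'afhfbgdcbgaccffg')
  3 → (0, 'agbfacbgfafhfbgdcbgaccffg')
  4 → (2, 'bfacbgfafhfbgdcbgaccffg')
  5 → (17, 'bgaccffg')
  6 → (13, 'bgdcbgaccffg')
  7 → (6, 'bgfafhfbgdcbgaccffg')
  8 → (16, 'cbgaccffg')
  9 → (5, 'cbgfafhfbgdcbgaccffg')
  10 → (20, 'ccffg')
  11 → (21, 'cffg')
  12 → (15, 'dcbgaccffg')
  13 → (3, 'facbgfafhfbgdcbgaccffg')
  14 → (8, 'fafhfbgdcbgaccffg')
  15 → (12, 'fbgdcbgaccffg')
  16 → (22, 'ffg')
  17 → (23, 'fg')
  18 → (10, 'fhfbgdcbgaccffg')
  19 → (24, 'g')
  20 → (18, 'gaccffg')
  21 → (1, 'gbfacbgfafhfbgdcbgaccffg')
  22 → (14, 'gdcbgaccffg')
  23 → (7, 'gfafhfbgdcbgaccffg')
  24 → (11, 'hfbgdcbgaccffg')

SA = [4, 19, 9, 0, 2, 17, 13, 6, 16, 5, 20, 21, 15, 3, 8, 12, 22, 23, 10, 24, 18, 1, 14, 7, 11]
i: (SA[i-1],SA[i]) lcp shared
  1: (4,19) 2 'ac'
  2: (19,9) 1 'a'
  3: (9,0) 1 'a'
  4: (0,2) 0 ''
  5: (2,17) 1 'b'
  6: (17,13) 2 'bg'
  7: (13,6) 2 'bg'
  8: (6,16) 0 ''
  9: (16,5) 3 'cbg'
  10: (5,20) 1 'c'
  11: (20,21) 1 'c'
  12: (21,15) 0 ''
  13: (15,3) 0 ''
  14: (3,8) 2 'fa'
  15: (8,12) 1 'f'
  16: (12,22) 1 'f'
  17: (22,23) 1 'f'
  18: (23,10) 1 'f'
  19: (10,24) 0 ''
  20: (24,18) 1 'g'
  21: (18,1) 1 'g'
  22: (1,14) 1 'g'
  23: (14,7) 1 'g'
  24: (7,11) 0 ''

[0, 2, 1, 1, 0, 1, 2, 2, 0, 3, 1, 1, 0, 0, 2, 1, 1, 1, 1, 0, 1, 1, 1, 1, 0]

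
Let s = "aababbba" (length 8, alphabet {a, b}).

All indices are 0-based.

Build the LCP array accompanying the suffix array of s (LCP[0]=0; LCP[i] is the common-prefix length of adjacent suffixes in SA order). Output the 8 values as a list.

[0, 1, 1, 2, 0, 2, 1, 2]

rank→(start, suffix):
  0 → (7, 'a')
  1 → (0, 'aababbba')
  2 → (1, 'ababbba')
  3 → (3, 'abbba')
  4 → (6, 'ba')
  5 → (2, 'babbba')
  6 → (5, 'bba')
  7 → (4, 'bbba')

SA = [7, 0, 1, 3, 6, 2, 5, 4]
[i] adj suffixes → lcp
  [1] 7/0 → 1 ('a')
  [2] 0/1 → 1 ('a')
  [3] 1/3 → 2 ('ab')
  [4] 3/6 → 0 ('')
  [5] 6/2 → 2 ('ba')
  [6] 2/5 → 1 ('b')
  [7] 5/4 → 2 ('bb')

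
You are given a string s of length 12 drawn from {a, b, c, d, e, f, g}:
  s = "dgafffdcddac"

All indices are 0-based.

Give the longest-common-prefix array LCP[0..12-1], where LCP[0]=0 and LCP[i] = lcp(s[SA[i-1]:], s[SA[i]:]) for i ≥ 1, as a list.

rank | idx | suffix
   0 |  10 | ac
   1 |   2 | afffdcddac
   2 |  11 | c
   3 |   7 | cddac
   4 |   9 | dac
   5 |   6 | dcddac
   6 |   8 | ddac
   7 |   0 | dgafffdcddac
   8 |   5 | fdcddac
   9 |   4 | ffdcddac
  10 |   3 | fffdcddac
  11 |   1 | gafffdcddac

SA = [10, 2, 11, 7, 9, 6, 8, 0, 5, 4, 3, 1]
rank  pair      lcp
   1  s[10:],s[2:]  1  'a'
   2  s[2:],s[11:]  0  ''
   3  s[11:],s[7:]  1  'c'
   4  s[7:],s[9:]  0  ''
   5  s[9:],s[6:]  1  'd'
   6  s[6:],s[8:]  1  'd'
   7  s[8:],s[0:]  1  'd'
   8  s[0:],s[5:]  0  ''
   9  s[5:],s[4:]  1  'f'
  10  s[4:],s[3:]  2  'ff'
  11  s[3:],s[1:]  0  ''

[0, 1, 0, 1, 0, 1, 1, 1, 0, 1, 2, 0]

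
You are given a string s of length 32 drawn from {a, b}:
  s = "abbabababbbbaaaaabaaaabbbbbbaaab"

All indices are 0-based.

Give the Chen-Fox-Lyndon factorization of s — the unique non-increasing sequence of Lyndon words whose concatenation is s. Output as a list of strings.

emit factor 1: 'abb' (i=0, period=3)
emit factor 2: 'abababbbb' (i=3, period=9)
emit factor 3: 'aaaaabaaaabbbbbbaaab' (i=12, period=20)

["abb", "abababbbb", "aaaaabaaaabbbbbbaaab"]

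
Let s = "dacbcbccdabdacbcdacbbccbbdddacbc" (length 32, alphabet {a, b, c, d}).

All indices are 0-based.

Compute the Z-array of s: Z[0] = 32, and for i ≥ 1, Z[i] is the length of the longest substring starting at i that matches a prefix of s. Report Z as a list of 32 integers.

[32, 0, 0, 0, 0, 0, 0, 0, 2, 0, 0, 5, 0, 0, 0, 0, 4, 0, 0, 0, 0, 0, 0, 0, 0, 1, 1, 5, 0, 0, 0, 0]

Z[0]=32
i=1: fresh scan; Z[1]=0
i=2: fresh scan; Z[2]=0
i=3: fresh scan; Z[3]=0
i=4: fresh scan; Z[4]=0
i=5: fresh scan; Z[5]=0
i=6: fresh scan; Z[6]=0
i=7: fresh scan; Z[7]=0
i=8: fresh scan; Z[8]=2 extend→box=[8,10)
i=9: min(r-i=1, Z[1]=0)=0; Z[9]=0
i=10: fresh scan; Z[10]=0
i=11: fresh scan; Z[11]=5 extend→box=[11,16)
i=12: min(r-i=4, Z[1]=0)=0; Z[12]=0
i=13: min(r-i=3, Z[2]=0)=0; Z[13]=0
i=14: min(r-i=2, Z[3]=0)=0; Z[14]=0
i=15: min(r-i=1, Z[4]=0)=0; Z[15]=0
i=16: fresh scan; Z[16]=4 extend→box=[16,20)
i=17: min(r-i=3, Z[1]=0)=0; Z[17]=0
i=18: min(r-i=2, Z[2]=0)=0; Z[18]=0
i=19: min(r-i=1, Z[3]=0)=0; Z[19]=0
i=20: fresh scan; Z[20]=0
i=21: fresh scan; Z[21]=0
i=22: fresh scan; Z[22]=0
i=23: fresh scan; Z[23]=0
i=24: fresh scan; Z[24]=0
i=25: fresh scan; Z[25]=1 extend→box=[25,26)
i=26: fresh scan; Z[26]=1 extend→box=[26,27)
i=27: fresh scan; Z[27]=5 extend→box=[27,32)
i=28: min(r-i=4, Z[1]=0)=0; Z[28]=0
i=29: min(r-i=3, Z[2]=0)=0; Z[29]=0
i=30: min(r-i=2, Z[3]=0)=0; Z[30]=0
i=31: min(r-i=1, Z[4]=0)=0; Z[31]=0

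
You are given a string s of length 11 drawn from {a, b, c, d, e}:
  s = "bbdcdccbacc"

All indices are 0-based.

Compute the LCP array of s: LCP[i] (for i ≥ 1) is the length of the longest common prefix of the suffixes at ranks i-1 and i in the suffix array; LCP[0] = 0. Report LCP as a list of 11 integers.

[0, 0, 1, 1, 0, 1, 1, 2, 1, 0, 2]

rank | idx | suffix
   0 |   8 | acc
   1 |   7 | bacc
   2 |   0 | bbdcdccbacc
   3 |   1 | bdcdccbacc
   4 |  10 | c
   5 |   6 | cbacc
   6 |   9 | cc
   7 |   5 | ccbacc
   8 |   3 | cdccbacc
   9 |   4 | dccbacc
  10 |   2 | dcdccbacc

SA = [8, 7, 0, 1, 10, 6, 9, 5, 3, 4, 2]
rank  pair      lcp
   1  s[8:],s[7:]  0  ''
   2  s[7:],s[0:]  1  'b'
   3  s[0:],s[1:]  1  'b'
   4  s[1:],s[10:]  0  ''
   5  s[10:],s[6:]  1  'c'
   6  s[6:],s[9:]  1  'c'
   7  s[9:],s[5:]  2  'cc'
   8  s[5:],s[3:]  1  'c'
   9  s[3:],s[4:]  0  ''
  10  s[4:],s[2:]  2  'dc'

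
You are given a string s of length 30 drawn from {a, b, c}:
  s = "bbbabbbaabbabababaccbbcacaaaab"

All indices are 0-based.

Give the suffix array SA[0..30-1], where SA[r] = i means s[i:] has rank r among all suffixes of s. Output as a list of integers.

sorted suffixes:
  #0 SA[0]=25  'aaaab'
  #1 SA[1]=26  'aaab'
  #2 SA[2]=27  'aab'
  #3 SA[3]=7  'aabbabababaccbbcacaaaab'
  #4 SA[4]=28  'ab'
  #5 SA[5]=11  'abababaccbbcacaaaab'
  #6 SA[6]=13  'ababaccbbcacaaaab'
  #7 SA[7]=15  'abaccbbcacaaaab'
  #8 SA[8]=8  'abbabababaccbbcacaaaab'
  #9 SA[9]=3  'abbbaabbabababaccbbcacaaaab'
  #10 SA[10]=23  'acaaaab'
  #11 SA[11]=17  'accbbcacaaaab'
  #12 SA[12]=29  'b'
  #13 SA[13]=6  'baabbabababaccbbcacaaaab'
  #14 SA[14]=10  'babababaccbbcacaaaab'
  #15 SA[15]=12  'bababaccbbcacaaaab'
  #16 SA[16]=14  'babaccbbcacaaaab'
  #17 SA[17]=2  'babbbaabbabababaccbbcacaaaab'
  #18 SA[18]=16  'baccbbcacaaaab'
  #19 SA[19]=5  'bbaabbabababaccbbcacaaaab'
  #20 SA[20]=9  'bbabababaccbbcacaaaab'
  #21 SA[21]=1  'bbabbbaabbabababaccbbcacaaaab'
  #22 SA[22]=4  'bbbaabbabababaccbbcacaaaab'
  #23 SA[23]=0  'bbbabbbaabbabababaccbbcacaaaab'
  #24 SA[24]=20  'bbcacaaaab'
  #25 SA[25]=21  'bcacaaaab'
  #26 SA[26]=24  'caaaab'
  #27 SA[27]=22  'cacaaaab'
  #28 SA[28]=19  'cbbcacaaaab'
  #29 SA[29]=18  'ccbbcacaaaab'

[25, 26, 27, 7, 28, 11, 13, 15, 8, 3, 23, 17, 29, 6, 10, 12, 14, 2, 16, 5, 9, 1, 4, 0, 20, 21, 24, 22, 19, 18]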